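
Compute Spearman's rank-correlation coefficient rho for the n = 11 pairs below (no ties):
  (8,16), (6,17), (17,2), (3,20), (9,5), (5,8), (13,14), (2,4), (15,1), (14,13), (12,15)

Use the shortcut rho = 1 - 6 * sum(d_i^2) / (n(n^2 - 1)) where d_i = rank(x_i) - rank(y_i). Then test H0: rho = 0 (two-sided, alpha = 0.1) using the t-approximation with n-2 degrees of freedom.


Step 1: Rank x and y separately (midranks; no ties here).
rank(x): 8->5, 6->4, 17->11, 3->2, 9->6, 5->3, 13->8, 2->1, 15->10, 14->9, 12->7
rank(y): 16->9, 17->10, 2->2, 20->11, 5->4, 8->5, 14->7, 4->3, 1->1, 13->6, 15->8
Step 2: d_i = R_x(i) - R_y(i); compute d_i^2.
  (5-9)^2=16, (4-10)^2=36, (11-2)^2=81, (2-11)^2=81, (6-4)^2=4, (3-5)^2=4, (8-7)^2=1, (1-3)^2=4, (10-1)^2=81, (9-6)^2=9, (7-8)^2=1
sum(d^2) = 318.
Step 3: rho = 1 - 6*318 / (11*(11^2 - 1)) = 1 - 1908/1320 = -0.445455.
Step 4: Under H0, t = rho * sqrt((n-2)/(1-rho^2)) = -1.4926 ~ t(9).
Step 5: Two-sided p-value from the t-distribution with 9 df = 0.169733.
Step 6: alpha = 0.1. fail to reject H0.

rho = -0.4455, p = 0.169733, fail to reject H0 at alpha = 0.1.


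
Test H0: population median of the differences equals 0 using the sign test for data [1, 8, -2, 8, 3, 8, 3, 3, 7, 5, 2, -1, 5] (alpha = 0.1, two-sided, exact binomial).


Step 1: Discard zero differences. Original n = 13; n_eff = number of nonzero differences = 13.
Nonzero differences (with sign): +1, +8, -2, +8, +3, +8, +3, +3, +7, +5, +2, -1, +5
Step 2: Count signs: positive = 11, negative = 2.
Step 3: Under H0: P(positive) = 0.5, so the number of positives S ~ Bin(13, 0.5).
Step 4: Two-sided exact p-value = sum of Bin(13,0.5) probabilities at or below the observed probability = 0.022461.
Step 5: alpha = 0.1. reject H0.

n_eff = 13, pos = 11, neg = 2, p = 0.022461, reject H0.


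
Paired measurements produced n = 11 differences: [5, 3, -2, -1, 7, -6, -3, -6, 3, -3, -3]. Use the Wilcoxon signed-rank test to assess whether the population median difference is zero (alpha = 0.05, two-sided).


Step 1: Drop any zero differences (none here) and take |d_i|.
|d| = [5, 3, 2, 1, 7, 6, 3, 6, 3, 3, 3]
Step 2: Midrank |d_i| (ties get averaged ranks).
ranks: |5|->8, |3|->5, |2|->2, |1|->1, |7|->11, |6|->9.5, |3|->5, |6|->9.5, |3|->5, |3|->5, |3|->5
Step 3: Attach original signs; sum ranks with positive sign and with negative sign.
W+ = 8 + 5 + 11 + 5 = 29
W- = 2 + 1 + 9.5 + 5 + 9.5 + 5 + 5 = 37
(Check: W+ + W- = 66 should equal n(n+1)/2 = 66.)
Step 4: Test statistic W = min(W+, W-) = 29.
Step 5: Ties in |d|, so use the tie-corrected normal approximation.
        E[W] = n(n+1)/4 = 11*12/4 = 33.
        Tie groups: |d|=3 (t=5), |d|=6 (t=2); sum(t^3 - t) = 126.
        Var[W] = n(n+1)(2n+1)/24 - sum(t^3-t)/48 = 3036/24 - 126/48 = 123.875.
        z = (W - E[W]) / sqrt(Var[W]) = (29 - 33) / 11.1299 = -0.3594.
        Two-sided p = 2*Phi(z) = 0.719302.
Step 6: alpha = 0.05. fail to reject H0.

W+ = 29, W- = 37, W = min = 29, p = 0.719302, fail to reject H0.


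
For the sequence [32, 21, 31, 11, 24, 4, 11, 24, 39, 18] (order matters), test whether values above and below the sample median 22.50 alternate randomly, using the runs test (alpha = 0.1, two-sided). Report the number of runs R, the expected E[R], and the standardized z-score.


Step 1: Compute median = 22.50; label A = above, B = below.
Labels in order: ABABABBAAB  (n_A = 5, n_B = 5)
Step 2: Count runs R = 8.
Step 3: Under H0 (random ordering), E[R] = 2*n_A*n_B/(n_A+n_B) + 1 = 2*5*5/10 + 1 = 6.0000.
        Var[R] = 2*n_A*n_B*(2*n_A*n_B - n_A - n_B) / ((n_A+n_B)^2 * (n_A+n_B-1)) = 2000/900 = 2.2222.
        SD[R] = 1.4907.
Step 4: Continuity-corrected z = (R - 0.5 - E[R]) / SD[R] = (8 - 0.5 - 6.0000) / 1.4907 = 1.0062.
Step 5: Two-sided p-value via normal approximation = 2*(1 - Phi(|z|)) = 0.314305.
Step 6: alpha = 0.1. fail to reject H0.

R = 8, z = 1.0062, p = 0.314305, fail to reject H0.


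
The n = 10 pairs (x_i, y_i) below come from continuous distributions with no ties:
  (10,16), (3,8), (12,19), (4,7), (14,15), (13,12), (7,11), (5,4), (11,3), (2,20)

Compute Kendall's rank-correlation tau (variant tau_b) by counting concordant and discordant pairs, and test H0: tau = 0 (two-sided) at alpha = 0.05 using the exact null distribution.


Step 1: Enumerate the 45 unordered pairs (i,j) with i<j and classify each by sign(x_j-x_i) * sign(y_j-y_i).
  (1,2):dx=-7,dy=-8->C; (1,3):dx=+2,dy=+3->C; (1,4):dx=-6,dy=-9->C; (1,5):dx=+4,dy=-1->D
  (1,6):dx=+3,dy=-4->D; (1,7):dx=-3,dy=-5->C; (1,8):dx=-5,dy=-12->C; (1,9):dx=+1,dy=-13->D
  (1,10):dx=-8,dy=+4->D; (2,3):dx=+9,dy=+11->C; (2,4):dx=+1,dy=-1->D; (2,5):dx=+11,dy=+7->C
  (2,6):dx=+10,dy=+4->C; (2,7):dx=+4,dy=+3->C; (2,8):dx=+2,dy=-4->D; (2,9):dx=+8,dy=-5->D
  (2,10):dx=-1,dy=+12->D; (3,4):dx=-8,dy=-12->C; (3,5):dx=+2,dy=-4->D; (3,6):dx=+1,dy=-7->D
  (3,7):dx=-5,dy=-8->C; (3,8):dx=-7,dy=-15->C; (3,9):dx=-1,dy=-16->C; (3,10):dx=-10,dy=+1->D
  (4,5):dx=+10,dy=+8->C; (4,6):dx=+9,dy=+5->C; (4,7):dx=+3,dy=+4->C; (4,8):dx=+1,dy=-3->D
  (4,9):dx=+7,dy=-4->D; (4,10):dx=-2,dy=+13->D; (5,6):dx=-1,dy=-3->C; (5,7):dx=-7,dy=-4->C
  (5,8):dx=-9,dy=-11->C; (5,9):dx=-3,dy=-12->C; (5,10):dx=-12,dy=+5->D; (6,7):dx=-6,dy=-1->C
  (6,8):dx=-8,dy=-8->C; (6,9):dx=-2,dy=-9->C; (6,10):dx=-11,dy=+8->D; (7,8):dx=-2,dy=-7->C
  (7,9):dx=+4,dy=-8->D; (7,10):dx=-5,dy=+9->D; (8,9):dx=+6,dy=-1->D; (8,10):dx=-3,dy=+16->D
  (9,10):dx=-9,dy=+17->D
Step 2: C = 24, D = 21, total pairs = 45.
Step 3: tau = (C - D)/(n(n-1)/2) = (24 - 21)/45 = 0.066667.
Step 4: Exact two-sided p-value (enumerate n! = 3628800 permutations of y under H0): p = 0.861801.
Step 5: alpha = 0.05. fail to reject H0.

tau_b = 0.0667 (C=24, D=21), p = 0.861801, fail to reject H0.


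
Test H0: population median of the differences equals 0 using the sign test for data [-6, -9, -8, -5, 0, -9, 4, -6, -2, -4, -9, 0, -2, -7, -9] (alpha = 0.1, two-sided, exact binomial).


Step 1: Discard zero differences. Original n = 15; n_eff = number of nonzero differences = 13.
Nonzero differences (with sign): -6, -9, -8, -5, -9, +4, -6, -2, -4, -9, -2, -7, -9
Step 2: Count signs: positive = 1, negative = 12.
Step 3: Under H0: P(positive) = 0.5, so the number of positives S ~ Bin(13, 0.5).
Step 4: Two-sided exact p-value = sum of Bin(13,0.5) probabilities at or below the observed probability = 0.003418.
Step 5: alpha = 0.1. reject H0.

n_eff = 13, pos = 1, neg = 12, p = 0.003418, reject H0.


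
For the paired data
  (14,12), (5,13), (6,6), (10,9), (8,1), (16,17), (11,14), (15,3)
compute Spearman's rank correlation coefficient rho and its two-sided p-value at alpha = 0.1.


Step 1: Rank x and y separately (midranks; no ties here).
rank(x): 14->6, 5->1, 6->2, 10->4, 8->3, 16->8, 11->5, 15->7
rank(y): 12->5, 13->6, 6->3, 9->4, 1->1, 17->8, 14->7, 3->2
Step 2: d_i = R_x(i) - R_y(i); compute d_i^2.
  (6-5)^2=1, (1-6)^2=25, (2-3)^2=1, (4-4)^2=0, (3-1)^2=4, (8-8)^2=0, (5-7)^2=4, (7-2)^2=25
sum(d^2) = 60.
Step 3: rho = 1 - 6*60 / (8*(8^2 - 1)) = 1 - 360/504 = 0.285714.
Step 4: Under H0, t = rho * sqrt((n-2)/(1-rho^2)) = 0.7303 ~ t(6).
Step 5: Two-sided p-value from the t-distribution with 6 df = 0.492726.
Step 6: alpha = 0.1. fail to reject H0.

rho = 0.2857, p = 0.492726, fail to reject H0 at alpha = 0.1.


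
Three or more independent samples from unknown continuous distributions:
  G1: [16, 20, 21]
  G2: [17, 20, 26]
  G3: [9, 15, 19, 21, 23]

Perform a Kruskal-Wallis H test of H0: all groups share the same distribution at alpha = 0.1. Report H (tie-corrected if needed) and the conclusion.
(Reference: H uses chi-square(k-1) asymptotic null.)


Step 1: Combine all N = 11 observations and assign midranks.
sorted (value, group, rank): (9,G3,1), (15,G3,2), (16,G1,3), (17,G2,4), (19,G3,5), (20,G1,6.5), (20,G2,6.5), (21,G1,8.5), (21,G3,8.5), (23,G3,10), (26,G2,11)
Step 2: Sum ranks within each group.
R_1 = 18 (n_1 = 3)
R_2 = 21.5 (n_2 = 3)
R_3 = 26.5 (n_3 = 5)
Step 3: H = 12/(N(N+1)) * sum(R_i^2/n_i) - 3(N+1)
     = 12/(11*12) * (18^2/3 + 21.5^2/3 + 26.5^2/5) - 3*12
     = 0.090909 * 402.533 - 36
     = 0.593939.
Step 4: Ties present; correction factor C = 1 - 12/(11^3 - 11) = 0.990909. Corrected H = 0.593939 / 0.990909 = 0.599388.
Step 5: Under H0, H ~ chi^2(2); p-value = 0.741045.
Step 6: alpha = 0.1. fail to reject H0.

H = 0.5994, df = 2, p = 0.741045, fail to reject H0.


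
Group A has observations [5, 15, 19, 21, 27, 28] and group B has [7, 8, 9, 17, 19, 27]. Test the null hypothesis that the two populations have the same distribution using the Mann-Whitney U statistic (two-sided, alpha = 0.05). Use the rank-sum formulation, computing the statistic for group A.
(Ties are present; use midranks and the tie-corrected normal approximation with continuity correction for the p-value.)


Step 1: Combine and sort all 12 observations; assign midranks.
sorted (value, group): (5,X), (7,Y), (8,Y), (9,Y), (15,X), (17,Y), (19,X), (19,Y), (21,X), (27,X), (27,Y), (28,X)
ranks: 5->1, 7->2, 8->3, 9->4, 15->5, 17->6, 19->7.5, 19->7.5, 21->9, 27->10.5, 27->10.5, 28->12
Step 2: Rank sum for X: R1 = 1 + 5 + 7.5 + 9 + 10.5 + 12 = 45.
Step 3: U_X = R1 - n1(n1+1)/2 = 45 - 6*7/2 = 45 - 21 = 24.
       U_Y = n1*n2 - U_X = 36 - 24 = 12.
Step 4: Ties are present, so use the tie-corrected normal approximation (with continuity correction) for the p-value.
Step 5: p-value = 0.376804; compare to alpha = 0.05. fail to reject H0.

U_X = 24, p = 0.376804, fail to reject H0 at alpha = 0.05.


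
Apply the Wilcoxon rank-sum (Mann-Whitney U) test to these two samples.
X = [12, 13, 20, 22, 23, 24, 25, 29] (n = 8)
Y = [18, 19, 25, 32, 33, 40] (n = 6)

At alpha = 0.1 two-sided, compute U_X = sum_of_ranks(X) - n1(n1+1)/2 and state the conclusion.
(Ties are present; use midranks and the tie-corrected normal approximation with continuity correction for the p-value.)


Step 1: Combine and sort all 14 observations; assign midranks.
sorted (value, group): (12,X), (13,X), (18,Y), (19,Y), (20,X), (22,X), (23,X), (24,X), (25,X), (25,Y), (29,X), (32,Y), (33,Y), (40,Y)
ranks: 12->1, 13->2, 18->3, 19->4, 20->5, 22->6, 23->7, 24->8, 25->9.5, 25->9.5, 29->11, 32->12, 33->13, 40->14
Step 2: Rank sum for X: R1 = 1 + 2 + 5 + 6 + 7 + 8 + 9.5 + 11 = 49.5.
Step 3: U_X = R1 - n1(n1+1)/2 = 49.5 - 8*9/2 = 49.5 - 36 = 13.5.
       U_Y = n1*n2 - U_X = 48 - 13.5 = 34.5.
Step 4: Ties are present, so use the tie-corrected normal approximation (with continuity correction) for the p-value.
Step 5: p-value = 0.196213; compare to alpha = 0.1. fail to reject H0.

U_X = 13.5, p = 0.196213, fail to reject H0 at alpha = 0.1.


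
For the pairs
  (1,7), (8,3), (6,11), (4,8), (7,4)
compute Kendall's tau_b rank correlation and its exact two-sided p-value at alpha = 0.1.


Step 1: Enumerate the 10 unordered pairs (i,j) with i<j and classify each by sign(x_j-x_i) * sign(y_j-y_i).
  (1,2):dx=+7,dy=-4->D; (1,3):dx=+5,dy=+4->C; (1,4):dx=+3,dy=+1->C; (1,5):dx=+6,dy=-3->D
  (2,3):dx=-2,dy=+8->D; (2,4):dx=-4,dy=+5->D; (2,5):dx=-1,dy=+1->D; (3,4):dx=-2,dy=-3->C
  (3,5):dx=+1,dy=-7->D; (4,5):dx=+3,dy=-4->D
Step 2: C = 3, D = 7, total pairs = 10.
Step 3: tau = (C - D)/(n(n-1)/2) = (3 - 7)/10 = -0.400000.
Step 4: Exact two-sided p-value (enumerate n! = 120 permutations of y under H0): p = 0.483333.
Step 5: alpha = 0.1. fail to reject H0.

tau_b = -0.4000 (C=3, D=7), p = 0.483333, fail to reject H0.


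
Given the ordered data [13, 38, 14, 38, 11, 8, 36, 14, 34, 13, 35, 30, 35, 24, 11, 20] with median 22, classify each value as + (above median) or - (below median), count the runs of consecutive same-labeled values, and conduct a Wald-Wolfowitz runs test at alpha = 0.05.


Step 1: Compute median = 22; label A = above, B = below.
Labels in order: BABABBABABAAAABB  (n_A = 8, n_B = 8)
Step 2: Count runs R = 11.
Step 3: Under H0 (random ordering), E[R] = 2*n_A*n_B/(n_A+n_B) + 1 = 2*8*8/16 + 1 = 9.0000.
        Var[R] = 2*n_A*n_B*(2*n_A*n_B - n_A - n_B) / ((n_A+n_B)^2 * (n_A+n_B-1)) = 14336/3840 = 3.7333.
        SD[R] = 1.9322.
Step 4: Continuity-corrected z = (R - 0.5 - E[R]) / SD[R] = (11 - 0.5 - 9.0000) / 1.9322 = 0.7763.
Step 5: Two-sided p-value via normal approximation = 2*(1 - Phi(|z|)) = 0.437558.
Step 6: alpha = 0.05. fail to reject H0.

R = 11, z = 0.7763, p = 0.437558, fail to reject H0.


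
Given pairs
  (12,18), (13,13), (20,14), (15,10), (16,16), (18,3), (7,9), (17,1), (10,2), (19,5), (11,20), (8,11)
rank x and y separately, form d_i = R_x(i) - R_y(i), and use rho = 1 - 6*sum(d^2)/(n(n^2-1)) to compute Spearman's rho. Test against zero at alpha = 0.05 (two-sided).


Step 1: Rank x and y separately (midranks; no ties here).
rank(x): 12->5, 13->6, 20->12, 15->7, 16->8, 18->10, 7->1, 17->9, 10->3, 19->11, 11->4, 8->2
rank(y): 18->11, 13->8, 14->9, 10->6, 16->10, 3->3, 9->5, 1->1, 2->2, 5->4, 20->12, 11->7
Step 2: d_i = R_x(i) - R_y(i); compute d_i^2.
  (5-11)^2=36, (6-8)^2=4, (12-9)^2=9, (7-6)^2=1, (8-10)^2=4, (10-3)^2=49, (1-5)^2=16, (9-1)^2=64, (3-2)^2=1, (11-4)^2=49, (4-12)^2=64, (2-7)^2=25
sum(d^2) = 322.
Step 3: rho = 1 - 6*322 / (12*(12^2 - 1)) = 1 - 1932/1716 = -0.125874.
Step 4: Under H0, t = rho * sqrt((n-2)/(1-rho^2)) = -0.4012 ~ t(10).
Step 5: Two-sided p-value from the t-distribution with 10 df = 0.696683.
Step 6: alpha = 0.05. fail to reject H0.

rho = -0.1259, p = 0.696683, fail to reject H0 at alpha = 0.05.


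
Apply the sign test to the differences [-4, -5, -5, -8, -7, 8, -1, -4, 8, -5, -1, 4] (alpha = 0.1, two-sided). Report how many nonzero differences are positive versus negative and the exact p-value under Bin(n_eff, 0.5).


Step 1: Discard zero differences. Original n = 12; n_eff = number of nonzero differences = 12.
Nonzero differences (with sign): -4, -5, -5, -8, -7, +8, -1, -4, +8, -5, -1, +4
Step 2: Count signs: positive = 3, negative = 9.
Step 3: Under H0: P(positive) = 0.5, so the number of positives S ~ Bin(12, 0.5).
Step 4: Two-sided exact p-value = sum of Bin(12,0.5) probabilities at or below the observed probability = 0.145996.
Step 5: alpha = 0.1. fail to reject H0.

n_eff = 12, pos = 3, neg = 9, p = 0.145996, fail to reject H0.


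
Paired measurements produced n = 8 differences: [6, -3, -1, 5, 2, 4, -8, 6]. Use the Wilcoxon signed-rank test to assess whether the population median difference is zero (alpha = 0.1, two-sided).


Step 1: Drop any zero differences (none here) and take |d_i|.
|d| = [6, 3, 1, 5, 2, 4, 8, 6]
Step 2: Midrank |d_i| (ties get averaged ranks).
ranks: |6|->6.5, |3|->3, |1|->1, |5|->5, |2|->2, |4|->4, |8|->8, |6|->6.5
Step 3: Attach original signs; sum ranks with positive sign and with negative sign.
W+ = 6.5 + 5 + 2 + 4 + 6.5 = 24
W- = 3 + 1 + 8 = 12
(Check: W+ + W- = 36 should equal n(n+1)/2 = 36.)
Step 4: Test statistic W = min(W+, W-) = 12.
Step 5: Ties in |d|, so use the tie-corrected normal approximation.
        E[W] = n(n+1)/4 = 8*9/4 = 18.
        Tie groups: |d|=6 (t=2); sum(t^3 - t) = 6.
        Var[W] = n(n+1)(2n+1)/24 - sum(t^3-t)/48 = 1224/24 - 6/48 = 50.875.
        z = (W - E[W]) / sqrt(Var[W]) = (12 - 18) / 7.1327 = -0.8412.
        Two-sided p = 2*Phi(z) = 0.400236.
Step 6: alpha = 0.1. fail to reject H0.

W+ = 24, W- = 12, W = min = 12, p = 0.400236, fail to reject H0.


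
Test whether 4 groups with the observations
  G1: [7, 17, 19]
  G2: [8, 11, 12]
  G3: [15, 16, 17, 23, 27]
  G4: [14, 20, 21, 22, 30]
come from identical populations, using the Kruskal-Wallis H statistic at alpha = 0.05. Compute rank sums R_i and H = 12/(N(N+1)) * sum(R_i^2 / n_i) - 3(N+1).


Step 1: Combine all N = 16 observations and assign midranks.
sorted (value, group, rank): (7,G1,1), (8,G2,2), (11,G2,3), (12,G2,4), (14,G4,5), (15,G3,6), (16,G3,7), (17,G1,8.5), (17,G3,8.5), (19,G1,10), (20,G4,11), (21,G4,12), (22,G4,13), (23,G3,14), (27,G3,15), (30,G4,16)
Step 2: Sum ranks within each group.
R_1 = 19.5 (n_1 = 3)
R_2 = 9 (n_2 = 3)
R_3 = 50.5 (n_3 = 5)
R_4 = 57 (n_4 = 5)
Step 3: H = 12/(N(N+1)) * sum(R_i^2/n_i) - 3(N+1)
     = 12/(16*17) * (19.5^2/3 + 9^2/3 + 50.5^2/5 + 57^2/5) - 3*17
     = 0.044118 * 1313.6 - 51
     = 6.952941.
Step 4: Ties present; correction factor C = 1 - 6/(16^3 - 16) = 0.998529. Corrected H = 6.952941 / 0.998529 = 6.963181.
Step 5: Under H0, H ~ chi^2(3); p-value = 0.073081.
Step 6: alpha = 0.05. fail to reject H0.

H = 6.9632, df = 3, p = 0.073081, fail to reject H0.


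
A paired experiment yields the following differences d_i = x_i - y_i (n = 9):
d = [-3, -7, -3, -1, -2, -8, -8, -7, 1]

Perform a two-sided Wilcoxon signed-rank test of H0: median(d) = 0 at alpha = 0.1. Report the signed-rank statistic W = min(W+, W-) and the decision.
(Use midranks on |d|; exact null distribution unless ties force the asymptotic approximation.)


Step 1: Drop any zero differences (none here) and take |d_i|.
|d| = [3, 7, 3, 1, 2, 8, 8, 7, 1]
Step 2: Midrank |d_i| (ties get averaged ranks).
ranks: |3|->4.5, |7|->6.5, |3|->4.5, |1|->1.5, |2|->3, |8|->8.5, |8|->8.5, |7|->6.5, |1|->1.5
Step 3: Attach original signs; sum ranks with positive sign and with negative sign.
W+ = 1.5 = 1.5
W- = 4.5 + 6.5 + 4.5 + 1.5 + 3 + 8.5 + 8.5 + 6.5 = 43.5
(Check: W+ + W- = 45 should equal n(n+1)/2 = 45.)
Step 4: Test statistic W = min(W+, W-) = 1.5.
Step 5: Ties in |d|, so use the tie-corrected normal approximation.
        E[W] = n(n+1)/4 = 9*10/4 = 22.5.
        Tie groups: |d|=1 (t=2), |d|=3 (t=2), |d|=7 (t=2), |d|=8 (t=2); sum(t^3 - t) = 24.
        Var[W] = n(n+1)(2n+1)/24 - sum(t^3-t)/48 = 1710/24 - 24/48 = 70.75.
        z = (W - E[W]) / sqrt(Var[W]) = (1.5 - 22.5) / 8.4113 = -2.4966.
        Two-sided p = 2*Phi(z) = 0.012538.
Step 6: alpha = 0.1. reject H0.

W+ = 1.5, W- = 43.5, W = min = 1.5, p = 0.012538, reject H0.


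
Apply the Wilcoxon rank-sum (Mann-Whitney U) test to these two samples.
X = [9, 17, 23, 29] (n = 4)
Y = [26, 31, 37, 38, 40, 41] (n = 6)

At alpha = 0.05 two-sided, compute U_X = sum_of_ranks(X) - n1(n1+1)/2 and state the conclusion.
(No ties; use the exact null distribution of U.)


Step 1: Combine and sort all 10 observations; assign midranks.
sorted (value, group): (9,X), (17,X), (23,X), (26,Y), (29,X), (31,Y), (37,Y), (38,Y), (40,Y), (41,Y)
ranks: 9->1, 17->2, 23->3, 26->4, 29->5, 31->6, 37->7, 38->8, 40->9, 41->10
Step 2: Rank sum for X: R1 = 1 + 2 + 3 + 5 = 11.
Step 3: U_X = R1 - n1(n1+1)/2 = 11 - 4*5/2 = 11 - 10 = 1.
       U_Y = n1*n2 - U_X = 24 - 1 = 23.
Step 4: No ties, so the exact null distribution of U (based on enumerating the C(10,4) = 210 equally likely rank assignments) gives the two-sided p-value.
Step 5: p-value = 0.019048; compare to alpha = 0.05. reject H0.

U_X = 1, p = 0.019048, reject H0 at alpha = 0.05.


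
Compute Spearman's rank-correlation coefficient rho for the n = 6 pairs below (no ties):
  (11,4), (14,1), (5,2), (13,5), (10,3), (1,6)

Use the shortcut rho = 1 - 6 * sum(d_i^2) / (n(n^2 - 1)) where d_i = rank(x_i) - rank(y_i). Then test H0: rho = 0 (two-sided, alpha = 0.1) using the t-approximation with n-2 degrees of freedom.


Step 1: Rank x and y separately (midranks; no ties here).
rank(x): 11->4, 14->6, 5->2, 13->5, 10->3, 1->1
rank(y): 4->4, 1->1, 2->2, 5->5, 3->3, 6->6
Step 2: d_i = R_x(i) - R_y(i); compute d_i^2.
  (4-4)^2=0, (6-1)^2=25, (2-2)^2=0, (5-5)^2=0, (3-3)^2=0, (1-6)^2=25
sum(d^2) = 50.
Step 3: rho = 1 - 6*50 / (6*(6^2 - 1)) = 1 - 300/210 = -0.428571.
Step 4: Under H0, t = rho * sqrt((n-2)/(1-rho^2)) = -0.9487 ~ t(4).
Step 5: Two-sided p-value from the t-distribution with 4 df = 0.396501.
Step 6: alpha = 0.1. fail to reject H0.

rho = -0.4286, p = 0.396501, fail to reject H0 at alpha = 0.1.


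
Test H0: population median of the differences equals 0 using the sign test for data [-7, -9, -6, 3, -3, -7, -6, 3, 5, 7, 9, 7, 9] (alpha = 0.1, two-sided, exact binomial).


Step 1: Discard zero differences. Original n = 13; n_eff = number of nonzero differences = 13.
Nonzero differences (with sign): -7, -9, -6, +3, -3, -7, -6, +3, +5, +7, +9, +7, +9
Step 2: Count signs: positive = 7, negative = 6.
Step 3: Under H0: P(positive) = 0.5, so the number of positives S ~ Bin(13, 0.5).
Step 4: Two-sided exact p-value = sum of Bin(13,0.5) probabilities at or below the observed probability = 1.000000.
Step 5: alpha = 0.1. fail to reject H0.

n_eff = 13, pos = 7, neg = 6, p = 1.000000, fail to reject H0.


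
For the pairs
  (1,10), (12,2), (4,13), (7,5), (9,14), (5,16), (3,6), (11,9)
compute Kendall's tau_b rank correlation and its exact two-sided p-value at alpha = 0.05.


Step 1: Enumerate the 28 unordered pairs (i,j) with i<j and classify each by sign(x_j-x_i) * sign(y_j-y_i).
  (1,2):dx=+11,dy=-8->D; (1,3):dx=+3,dy=+3->C; (1,4):dx=+6,dy=-5->D; (1,5):dx=+8,dy=+4->C
  (1,6):dx=+4,dy=+6->C; (1,7):dx=+2,dy=-4->D; (1,8):dx=+10,dy=-1->D; (2,3):dx=-8,dy=+11->D
  (2,4):dx=-5,dy=+3->D; (2,5):dx=-3,dy=+12->D; (2,6):dx=-7,dy=+14->D; (2,7):dx=-9,dy=+4->D
  (2,8):dx=-1,dy=+7->D; (3,4):dx=+3,dy=-8->D; (3,5):dx=+5,dy=+1->C; (3,6):dx=+1,dy=+3->C
  (3,7):dx=-1,dy=-7->C; (3,8):dx=+7,dy=-4->D; (4,5):dx=+2,dy=+9->C; (4,6):dx=-2,dy=+11->D
  (4,7):dx=-4,dy=+1->D; (4,8):dx=+4,dy=+4->C; (5,6):dx=-4,dy=+2->D; (5,7):dx=-6,dy=-8->C
  (5,8):dx=+2,dy=-5->D; (6,7):dx=-2,dy=-10->C; (6,8):dx=+6,dy=-7->D; (7,8):dx=+8,dy=+3->C
Step 2: C = 11, D = 17, total pairs = 28.
Step 3: tau = (C - D)/(n(n-1)/2) = (11 - 17)/28 = -0.214286.
Step 4: Exact two-sided p-value (enumerate n! = 40320 permutations of y under H0): p = 0.548413.
Step 5: alpha = 0.05. fail to reject H0.

tau_b = -0.2143 (C=11, D=17), p = 0.548413, fail to reject H0.


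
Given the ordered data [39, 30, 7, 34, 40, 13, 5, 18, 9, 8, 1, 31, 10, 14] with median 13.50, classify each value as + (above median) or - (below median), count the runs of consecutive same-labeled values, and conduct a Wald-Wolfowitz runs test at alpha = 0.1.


Step 1: Compute median = 13.50; label A = above, B = below.
Labels in order: AABAABBABBBABA  (n_A = 7, n_B = 7)
Step 2: Count runs R = 9.
Step 3: Under H0 (random ordering), E[R] = 2*n_A*n_B/(n_A+n_B) + 1 = 2*7*7/14 + 1 = 8.0000.
        Var[R] = 2*n_A*n_B*(2*n_A*n_B - n_A - n_B) / ((n_A+n_B)^2 * (n_A+n_B-1)) = 8232/2548 = 3.2308.
        SD[R] = 1.7974.
Step 4: Continuity-corrected z = (R - 0.5 - E[R]) / SD[R] = (9 - 0.5 - 8.0000) / 1.7974 = 0.2782.
Step 5: Two-sided p-value via normal approximation = 2*(1 - Phi(|z|)) = 0.780879.
Step 6: alpha = 0.1. fail to reject H0.

R = 9, z = 0.2782, p = 0.780879, fail to reject H0.


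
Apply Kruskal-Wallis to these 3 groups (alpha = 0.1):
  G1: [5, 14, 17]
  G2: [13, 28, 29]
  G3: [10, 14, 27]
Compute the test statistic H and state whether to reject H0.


Step 1: Combine all N = 9 observations and assign midranks.
sorted (value, group, rank): (5,G1,1), (10,G3,2), (13,G2,3), (14,G1,4.5), (14,G3,4.5), (17,G1,6), (27,G3,7), (28,G2,8), (29,G2,9)
Step 2: Sum ranks within each group.
R_1 = 11.5 (n_1 = 3)
R_2 = 20 (n_2 = 3)
R_3 = 13.5 (n_3 = 3)
Step 3: H = 12/(N(N+1)) * sum(R_i^2/n_i) - 3(N+1)
     = 12/(9*10) * (11.5^2/3 + 20^2/3 + 13.5^2/3) - 3*10
     = 0.133333 * 238.167 - 30
     = 1.755556.
Step 4: Ties present; correction factor C = 1 - 6/(9^3 - 9) = 0.991667. Corrected H = 1.755556 / 0.991667 = 1.770308.
Step 5: Under H0, H ~ chi^2(2); p-value = 0.412651.
Step 6: alpha = 0.1. fail to reject H0.

H = 1.7703, df = 2, p = 0.412651, fail to reject H0.


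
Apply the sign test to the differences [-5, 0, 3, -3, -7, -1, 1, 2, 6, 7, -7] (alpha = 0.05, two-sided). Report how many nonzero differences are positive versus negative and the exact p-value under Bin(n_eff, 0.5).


Step 1: Discard zero differences. Original n = 11; n_eff = number of nonzero differences = 10.
Nonzero differences (with sign): -5, +3, -3, -7, -1, +1, +2, +6, +7, -7
Step 2: Count signs: positive = 5, negative = 5.
Step 3: Under H0: P(positive) = 0.5, so the number of positives S ~ Bin(10, 0.5).
Step 4: Two-sided exact p-value = sum of Bin(10,0.5) probabilities at or below the observed probability = 1.000000.
Step 5: alpha = 0.05. fail to reject H0.

n_eff = 10, pos = 5, neg = 5, p = 1.000000, fail to reject H0.


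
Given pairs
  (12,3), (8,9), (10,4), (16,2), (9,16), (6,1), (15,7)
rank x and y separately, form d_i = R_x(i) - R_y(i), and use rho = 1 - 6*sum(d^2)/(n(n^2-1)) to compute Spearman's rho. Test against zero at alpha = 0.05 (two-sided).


Step 1: Rank x and y separately (midranks; no ties here).
rank(x): 12->5, 8->2, 10->4, 16->7, 9->3, 6->1, 15->6
rank(y): 3->3, 9->6, 4->4, 2->2, 16->7, 1->1, 7->5
Step 2: d_i = R_x(i) - R_y(i); compute d_i^2.
  (5-3)^2=4, (2-6)^2=16, (4-4)^2=0, (7-2)^2=25, (3-7)^2=16, (1-1)^2=0, (6-5)^2=1
sum(d^2) = 62.
Step 3: rho = 1 - 6*62 / (7*(7^2 - 1)) = 1 - 372/336 = -0.107143.
Step 4: Under H0, t = rho * sqrt((n-2)/(1-rho^2)) = -0.2410 ~ t(5).
Step 5: Two-sided p-value from the t-distribution with 5 df = 0.819151.
Step 6: alpha = 0.05. fail to reject H0.

rho = -0.1071, p = 0.819151, fail to reject H0 at alpha = 0.05.


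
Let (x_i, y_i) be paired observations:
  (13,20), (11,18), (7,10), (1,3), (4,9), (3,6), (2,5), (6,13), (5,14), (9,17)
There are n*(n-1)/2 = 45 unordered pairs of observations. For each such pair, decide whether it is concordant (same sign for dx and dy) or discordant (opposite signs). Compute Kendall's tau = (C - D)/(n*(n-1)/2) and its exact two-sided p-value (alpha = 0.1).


Step 1: Enumerate the 45 unordered pairs (i,j) with i<j and classify each by sign(x_j-x_i) * sign(y_j-y_i).
  (1,2):dx=-2,dy=-2->C; (1,3):dx=-6,dy=-10->C; (1,4):dx=-12,dy=-17->C; (1,5):dx=-9,dy=-11->C
  (1,6):dx=-10,dy=-14->C; (1,7):dx=-11,dy=-15->C; (1,8):dx=-7,dy=-7->C; (1,9):dx=-8,dy=-6->C
  (1,10):dx=-4,dy=-3->C; (2,3):dx=-4,dy=-8->C; (2,4):dx=-10,dy=-15->C; (2,5):dx=-7,dy=-9->C
  (2,6):dx=-8,dy=-12->C; (2,7):dx=-9,dy=-13->C; (2,8):dx=-5,dy=-5->C; (2,9):dx=-6,dy=-4->C
  (2,10):dx=-2,dy=-1->C; (3,4):dx=-6,dy=-7->C; (3,5):dx=-3,dy=-1->C; (3,6):dx=-4,dy=-4->C
  (3,7):dx=-5,dy=-5->C; (3,8):dx=-1,dy=+3->D; (3,9):dx=-2,dy=+4->D; (3,10):dx=+2,dy=+7->C
  (4,5):dx=+3,dy=+6->C; (4,6):dx=+2,dy=+3->C; (4,7):dx=+1,dy=+2->C; (4,8):dx=+5,dy=+10->C
  (4,9):dx=+4,dy=+11->C; (4,10):dx=+8,dy=+14->C; (5,6):dx=-1,dy=-3->C; (5,7):dx=-2,dy=-4->C
  (5,8):dx=+2,dy=+4->C; (5,9):dx=+1,dy=+5->C; (5,10):dx=+5,dy=+8->C; (6,7):dx=-1,dy=-1->C
  (6,8):dx=+3,dy=+7->C; (6,9):dx=+2,dy=+8->C; (6,10):dx=+6,dy=+11->C; (7,8):dx=+4,dy=+8->C
  (7,9):dx=+3,dy=+9->C; (7,10):dx=+7,dy=+12->C; (8,9):dx=-1,dy=+1->D; (8,10):dx=+3,dy=+4->C
  (9,10):dx=+4,dy=+3->C
Step 2: C = 42, D = 3, total pairs = 45.
Step 3: tau = (C - D)/(n(n-1)/2) = (42 - 3)/45 = 0.866667.
Step 4: Exact two-sided p-value (enumerate n! = 3628800 permutations of y under H0): p = 0.000115.
Step 5: alpha = 0.1. reject H0.

tau_b = 0.8667 (C=42, D=3), p = 0.000115, reject H0.


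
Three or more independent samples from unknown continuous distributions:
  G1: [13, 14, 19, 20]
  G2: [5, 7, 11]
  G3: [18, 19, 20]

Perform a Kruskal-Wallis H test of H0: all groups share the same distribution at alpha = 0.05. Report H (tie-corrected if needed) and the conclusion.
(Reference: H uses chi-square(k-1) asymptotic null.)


Step 1: Combine all N = 10 observations and assign midranks.
sorted (value, group, rank): (5,G2,1), (7,G2,2), (11,G2,3), (13,G1,4), (14,G1,5), (18,G3,6), (19,G1,7.5), (19,G3,7.5), (20,G1,9.5), (20,G3,9.5)
Step 2: Sum ranks within each group.
R_1 = 26 (n_1 = 4)
R_2 = 6 (n_2 = 3)
R_3 = 23 (n_3 = 3)
Step 3: H = 12/(N(N+1)) * sum(R_i^2/n_i) - 3(N+1)
     = 12/(10*11) * (26^2/4 + 6^2/3 + 23^2/3) - 3*11
     = 0.109091 * 357.333 - 33
     = 5.981818.
Step 4: Ties present; correction factor C = 1 - 12/(10^3 - 10) = 0.987879. Corrected H = 5.981818 / 0.987879 = 6.055215.
Step 5: Under H0, H ~ chi^2(2); p-value = 0.048431.
Step 6: alpha = 0.05. reject H0.

H = 6.0552, df = 2, p = 0.048431, reject H0.


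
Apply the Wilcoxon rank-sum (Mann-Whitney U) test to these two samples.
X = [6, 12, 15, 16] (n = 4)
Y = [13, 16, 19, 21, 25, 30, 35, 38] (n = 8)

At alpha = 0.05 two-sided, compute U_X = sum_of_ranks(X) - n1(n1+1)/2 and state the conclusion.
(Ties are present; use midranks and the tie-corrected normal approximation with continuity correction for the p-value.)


Step 1: Combine and sort all 12 observations; assign midranks.
sorted (value, group): (6,X), (12,X), (13,Y), (15,X), (16,X), (16,Y), (19,Y), (21,Y), (25,Y), (30,Y), (35,Y), (38,Y)
ranks: 6->1, 12->2, 13->3, 15->4, 16->5.5, 16->5.5, 19->7, 21->8, 25->9, 30->10, 35->11, 38->12
Step 2: Rank sum for X: R1 = 1 + 2 + 4 + 5.5 = 12.5.
Step 3: U_X = R1 - n1(n1+1)/2 = 12.5 - 4*5/2 = 12.5 - 10 = 2.5.
       U_Y = n1*n2 - U_X = 32 - 2.5 = 29.5.
Step 4: Ties are present, so use the tie-corrected normal approximation (with continuity correction) for the p-value.
Step 5: p-value = 0.026980; compare to alpha = 0.05. reject H0.

U_X = 2.5, p = 0.026980, reject H0 at alpha = 0.05.


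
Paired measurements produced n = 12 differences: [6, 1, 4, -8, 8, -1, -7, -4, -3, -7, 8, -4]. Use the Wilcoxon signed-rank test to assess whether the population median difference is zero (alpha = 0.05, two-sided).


Step 1: Drop any zero differences (none here) and take |d_i|.
|d| = [6, 1, 4, 8, 8, 1, 7, 4, 3, 7, 8, 4]
Step 2: Midrank |d_i| (ties get averaged ranks).
ranks: |6|->7, |1|->1.5, |4|->5, |8|->11, |8|->11, |1|->1.5, |7|->8.5, |4|->5, |3|->3, |7|->8.5, |8|->11, |4|->5
Step 3: Attach original signs; sum ranks with positive sign and with negative sign.
W+ = 7 + 1.5 + 5 + 11 + 11 = 35.5
W- = 11 + 1.5 + 8.5 + 5 + 3 + 8.5 + 5 = 42.5
(Check: W+ + W- = 78 should equal n(n+1)/2 = 78.)
Step 4: Test statistic W = min(W+, W-) = 35.5.
Step 5: Ties in |d|, so use the tie-corrected normal approximation.
        E[W] = n(n+1)/4 = 12*13/4 = 39.
        Tie groups: |d|=1 (t=2), |d|=4 (t=3), |d|=7 (t=2), |d|=8 (t=3); sum(t^3 - t) = 60.
        Var[W] = n(n+1)(2n+1)/24 - sum(t^3-t)/48 = 3900/24 - 60/48 = 161.25.
        z = (W - E[W]) / sqrt(Var[W]) = (35.5 - 39) / 12.6984 = -0.2756.
        Two-sided p = 2*Phi(z) = 0.782836.
Step 6: alpha = 0.05. fail to reject H0.

W+ = 35.5, W- = 42.5, W = min = 35.5, p = 0.782836, fail to reject H0.


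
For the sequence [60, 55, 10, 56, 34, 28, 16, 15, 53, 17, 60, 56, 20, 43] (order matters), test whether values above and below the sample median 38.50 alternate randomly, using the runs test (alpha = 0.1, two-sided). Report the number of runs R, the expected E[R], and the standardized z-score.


Step 1: Compute median = 38.50; label A = above, B = below.
Labels in order: AABABBBBABAABA  (n_A = 7, n_B = 7)
Step 2: Count runs R = 9.
Step 3: Under H0 (random ordering), E[R] = 2*n_A*n_B/(n_A+n_B) + 1 = 2*7*7/14 + 1 = 8.0000.
        Var[R] = 2*n_A*n_B*(2*n_A*n_B - n_A - n_B) / ((n_A+n_B)^2 * (n_A+n_B-1)) = 8232/2548 = 3.2308.
        SD[R] = 1.7974.
Step 4: Continuity-corrected z = (R - 0.5 - E[R]) / SD[R] = (9 - 0.5 - 8.0000) / 1.7974 = 0.2782.
Step 5: Two-sided p-value via normal approximation = 2*(1 - Phi(|z|)) = 0.780879.
Step 6: alpha = 0.1. fail to reject H0.

R = 9, z = 0.2782, p = 0.780879, fail to reject H0.


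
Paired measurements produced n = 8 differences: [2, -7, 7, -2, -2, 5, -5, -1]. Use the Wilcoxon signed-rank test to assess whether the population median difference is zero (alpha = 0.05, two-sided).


Step 1: Drop any zero differences (none here) and take |d_i|.
|d| = [2, 7, 7, 2, 2, 5, 5, 1]
Step 2: Midrank |d_i| (ties get averaged ranks).
ranks: |2|->3, |7|->7.5, |7|->7.5, |2|->3, |2|->3, |5|->5.5, |5|->5.5, |1|->1
Step 3: Attach original signs; sum ranks with positive sign and with negative sign.
W+ = 3 + 7.5 + 5.5 = 16
W- = 7.5 + 3 + 3 + 5.5 + 1 = 20
(Check: W+ + W- = 36 should equal n(n+1)/2 = 36.)
Step 4: Test statistic W = min(W+, W-) = 16.
Step 5: Ties in |d|, so use the tie-corrected normal approximation.
        E[W] = n(n+1)/4 = 8*9/4 = 18.
        Tie groups: |d|=2 (t=3), |d|=5 (t=2), |d|=7 (t=2); sum(t^3 - t) = 36.
        Var[W] = n(n+1)(2n+1)/24 - sum(t^3-t)/48 = 1224/24 - 36/48 = 50.25.
        z = (W - E[W]) / sqrt(Var[W]) = (16 - 18) / 7.0887 = -0.2821.
        Two-sided p = 2*Phi(z) = 0.777838.
Step 6: alpha = 0.05. fail to reject H0.

W+ = 16, W- = 20, W = min = 16, p = 0.777838, fail to reject H0.


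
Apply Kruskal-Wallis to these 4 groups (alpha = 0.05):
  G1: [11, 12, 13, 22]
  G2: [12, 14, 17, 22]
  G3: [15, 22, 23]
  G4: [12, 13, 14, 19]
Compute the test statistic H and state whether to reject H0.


Step 1: Combine all N = 15 observations and assign midranks.
sorted (value, group, rank): (11,G1,1), (12,G1,3), (12,G2,3), (12,G4,3), (13,G1,5.5), (13,G4,5.5), (14,G2,7.5), (14,G4,7.5), (15,G3,9), (17,G2,10), (19,G4,11), (22,G1,13), (22,G2,13), (22,G3,13), (23,G3,15)
Step 2: Sum ranks within each group.
R_1 = 22.5 (n_1 = 4)
R_2 = 33.5 (n_2 = 4)
R_3 = 37 (n_3 = 3)
R_4 = 27 (n_4 = 4)
Step 3: H = 12/(N(N+1)) * sum(R_i^2/n_i) - 3(N+1)
     = 12/(15*16) * (22.5^2/4 + 33.5^2/4 + 37^2/3 + 27^2/4) - 3*16
     = 0.050000 * 1045.71 - 48
     = 4.285417.
Step 4: Ties present; correction factor C = 1 - 60/(15^3 - 15) = 0.982143. Corrected H = 4.285417 / 0.982143 = 4.363333.
Step 5: Under H0, H ~ chi^2(3); p-value = 0.224809.
Step 6: alpha = 0.05. fail to reject H0.

H = 4.3633, df = 3, p = 0.224809, fail to reject H0.


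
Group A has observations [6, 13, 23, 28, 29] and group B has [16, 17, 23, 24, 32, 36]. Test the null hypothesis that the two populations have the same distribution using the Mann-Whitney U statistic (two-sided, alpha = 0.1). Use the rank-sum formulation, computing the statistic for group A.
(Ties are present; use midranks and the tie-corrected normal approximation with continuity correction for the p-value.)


Step 1: Combine and sort all 11 observations; assign midranks.
sorted (value, group): (6,X), (13,X), (16,Y), (17,Y), (23,X), (23,Y), (24,Y), (28,X), (29,X), (32,Y), (36,Y)
ranks: 6->1, 13->2, 16->3, 17->4, 23->5.5, 23->5.5, 24->7, 28->8, 29->9, 32->10, 36->11
Step 2: Rank sum for X: R1 = 1 + 2 + 5.5 + 8 + 9 = 25.5.
Step 3: U_X = R1 - n1(n1+1)/2 = 25.5 - 5*6/2 = 25.5 - 15 = 10.5.
       U_Y = n1*n2 - U_X = 30 - 10.5 = 19.5.
Step 4: Ties are present, so use the tie-corrected normal approximation (with continuity correction) for the p-value.
Step 5: p-value = 0.464192; compare to alpha = 0.1. fail to reject H0.

U_X = 10.5, p = 0.464192, fail to reject H0 at alpha = 0.1.


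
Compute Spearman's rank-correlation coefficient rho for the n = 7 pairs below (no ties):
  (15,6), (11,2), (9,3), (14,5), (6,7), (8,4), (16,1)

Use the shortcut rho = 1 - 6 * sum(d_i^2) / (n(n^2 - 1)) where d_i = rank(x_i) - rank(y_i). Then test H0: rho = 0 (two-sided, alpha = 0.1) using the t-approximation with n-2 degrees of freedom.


Step 1: Rank x and y separately (midranks; no ties here).
rank(x): 15->6, 11->4, 9->3, 14->5, 6->1, 8->2, 16->7
rank(y): 6->6, 2->2, 3->3, 5->5, 7->7, 4->4, 1->1
Step 2: d_i = R_x(i) - R_y(i); compute d_i^2.
  (6-6)^2=0, (4-2)^2=4, (3-3)^2=0, (5-5)^2=0, (1-7)^2=36, (2-4)^2=4, (7-1)^2=36
sum(d^2) = 80.
Step 3: rho = 1 - 6*80 / (7*(7^2 - 1)) = 1 - 480/336 = -0.428571.
Step 4: Under H0, t = rho * sqrt((n-2)/(1-rho^2)) = -1.0607 ~ t(5).
Step 5: Two-sided p-value from the t-distribution with 5 df = 0.337368.
Step 6: alpha = 0.1. fail to reject H0.

rho = -0.4286, p = 0.337368, fail to reject H0 at alpha = 0.1.


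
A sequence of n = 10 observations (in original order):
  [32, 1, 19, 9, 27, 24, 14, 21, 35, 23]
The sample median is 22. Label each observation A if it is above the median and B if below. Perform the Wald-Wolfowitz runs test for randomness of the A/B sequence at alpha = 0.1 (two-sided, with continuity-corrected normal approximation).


Step 1: Compute median = 22; label A = above, B = below.
Labels in order: ABBBAABBAA  (n_A = 5, n_B = 5)
Step 2: Count runs R = 5.
Step 3: Under H0 (random ordering), E[R] = 2*n_A*n_B/(n_A+n_B) + 1 = 2*5*5/10 + 1 = 6.0000.
        Var[R] = 2*n_A*n_B*(2*n_A*n_B - n_A - n_B) / ((n_A+n_B)^2 * (n_A+n_B-1)) = 2000/900 = 2.2222.
        SD[R] = 1.4907.
Step 4: Continuity-corrected z = (R + 0.5 - E[R]) / SD[R] = (5 + 0.5 - 6.0000) / 1.4907 = -0.3354.
Step 5: Two-sided p-value via normal approximation = 2*(1 - Phi(|z|)) = 0.737316.
Step 6: alpha = 0.1. fail to reject H0.

R = 5, z = -0.3354, p = 0.737316, fail to reject H0.


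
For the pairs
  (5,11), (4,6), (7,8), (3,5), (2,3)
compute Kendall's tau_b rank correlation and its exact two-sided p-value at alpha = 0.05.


Step 1: Enumerate the 10 unordered pairs (i,j) with i<j and classify each by sign(x_j-x_i) * sign(y_j-y_i).
  (1,2):dx=-1,dy=-5->C; (1,3):dx=+2,dy=-3->D; (1,4):dx=-2,dy=-6->C; (1,5):dx=-3,dy=-8->C
  (2,3):dx=+3,dy=+2->C; (2,4):dx=-1,dy=-1->C; (2,5):dx=-2,dy=-3->C; (3,4):dx=-4,dy=-3->C
  (3,5):dx=-5,dy=-5->C; (4,5):dx=-1,dy=-2->C
Step 2: C = 9, D = 1, total pairs = 10.
Step 3: tau = (C - D)/(n(n-1)/2) = (9 - 1)/10 = 0.800000.
Step 4: Exact two-sided p-value (enumerate n! = 120 permutations of y under H0): p = 0.083333.
Step 5: alpha = 0.05. fail to reject H0.

tau_b = 0.8000 (C=9, D=1), p = 0.083333, fail to reject H0.


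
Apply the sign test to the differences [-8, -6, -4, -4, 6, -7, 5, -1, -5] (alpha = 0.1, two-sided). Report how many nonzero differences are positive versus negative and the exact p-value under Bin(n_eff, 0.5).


Step 1: Discard zero differences. Original n = 9; n_eff = number of nonzero differences = 9.
Nonzero differences (with sign): -8, -6, -4, -4, +6, -7, +5, -1, -5
Step 2: Count signs: positive = 2, negative = 7.
Step 3: Under H0: P(positive) = 0.5, so the number of positives S ~ Bin(9, 0.5).
Step 4: Two-sided exact p-value = sum of Bin(9,0.5) probabilities at or below the observed probability = 0.179688.
Step 5: alpha = 0.1. fail to reject H0.

n_eff = 9, pos = 2, neg = 7, p = 0.179688, fail to reject H0.


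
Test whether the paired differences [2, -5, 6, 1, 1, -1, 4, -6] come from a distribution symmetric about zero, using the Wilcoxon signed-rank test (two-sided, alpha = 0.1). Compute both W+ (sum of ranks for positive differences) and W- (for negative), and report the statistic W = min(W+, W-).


Step 1: Drop any zero differences (none here) and take |d_i|.
|d| = [2, 5, 6, 1, 1, 1, 4, 6]
Step 2: Midrank |d_i| (ties get averaged ranks).
ranks: |2|->4, |5|->6, |6|->7.5, |1|->2, |1|->2, |1|->2, |4|->5, |6|->7.5
Step 3: Attach original signs; sum ranks with positive sign and with negative sign.
W+ = 4 + 7.5 + 2 + 2 + 5 = 20.5
W- = 6 + 2 + 7.5 = 15.5
(Check: W+ + W- = 36 should equal n(n+1)/2 = 36.)
Step 4: Test statistic W = min(W+, W-) = 15.5.
Step 5: Ties in |d|, so use the tie-corrected normal approximation.
        E[W] = n(n+1)/4 = 8*9/4 = 18.
        Tie groups: |d|=1 (t=3), |d|=6 (t=2); sum(t^3 - t) = 30.
        Var[W] = n(n+1)(2n+1)/24 - sum(t^3-t)/48 = 1224/24 - 30/48 = 50.375.
        z = (W - E[W]) / sqrt(Var[W]) = (15.5 - 18) / 7.0975 = -0.3522.
        Two-sided p = 2*Phi(z) = 0.724662.
Step 6: alpha = 0.1. fail to reject H0.

W+ = 20.5, W- = 15.5, W = min = 15.5, p = 0.724662, fail to reject H0.


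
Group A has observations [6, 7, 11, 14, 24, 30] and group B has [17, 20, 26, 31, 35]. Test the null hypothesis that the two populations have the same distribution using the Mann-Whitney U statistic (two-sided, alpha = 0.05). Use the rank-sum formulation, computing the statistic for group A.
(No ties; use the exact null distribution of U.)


Step 1: Combine and sort all 11 observations; assign midranks.
sorted (value, group): (6,X), (7,X), (11,X), (14,X), (17,Y), (20,Y), (24,X), (26,Y), (30,X), (31,Y), (35,Y)
ranks: 6->1, 7->2, 11->3, 14->4, 17->5, 20->6, 24->7, 26->8, 30->9, 31->10, 35->11
Step 2: Rank sum for X: R1 = 1 + 2 + 3 + 4 + 7 + 9 = 26.
Step 3: U_X = R1 - n1(n1+1)/2 = 26 - 6*7/2 = 26 - 21 = 5.
       U_Y = n1*n2 - U_X = 30 - 5 = 25.
Step 4: No ties, so the exact null distribution of U (based on enumerating the C(11,6) = 462 equally likely rank assignments) gives the two-sided p-value.
Step 5: p-value = 0.082251; compare to alpha = 0.05. fail to reject H0.

U_X = 5, p = 0.082251, fail to reject H0 at alpha = 0.05.


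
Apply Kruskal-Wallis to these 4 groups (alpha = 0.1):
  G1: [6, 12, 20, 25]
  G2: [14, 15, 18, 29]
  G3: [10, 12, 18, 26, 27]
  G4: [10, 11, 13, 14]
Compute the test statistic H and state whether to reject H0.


Step 1: Combine all N = 17 observations and assign midranks.
sorted (value, group, rank): (6,G1,1), (10,G3,2.5), (10,G4,2.5), (11,G4,4), (12,G1,5.5), (12,G3,5.5), (13,G4,7), (14,G2,8.5), (14,G4,8.5), (15,G2,10), (18,G2,11.5), (18,G3,11.5), (20,G1,13), (25,G1,14), (26,G3,15), (27,G3,16), (29,G2,17)
Step 2: Sum ranks within each group.
R_1 = 33.5 (n_1 = 4)
R_2 = 47 (n_2 = 4)
R_3 = 50.5 (n_3 = 5)
R_4 = 22 (n_4 = 4)
Step 3: H = 12/(N(N+1)) * sum(R_i^2/n_i) - 3(N+1)
     = 12/(17*18) * (33.5^2/4 + 47^2/4 + 50.5^2/5 + 22^2/4) - 3*18
     = 0.039216 * 1463.86 - 54
     = 3.406373.
Step 4: Ties present; correction factor C = 1 - 24/(17^3 - 17) = 0.995098. Corrected H = 3.406373 / 0.995098 = 3.423153.
Step 5: Under H0, H ~ chi^2(3); p-value = 0.330867.
Step 6: alpha = 0.1. fail to reject H0.

H = 3.4232, df = 3, p = 0.330867, fail to reject H0.
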